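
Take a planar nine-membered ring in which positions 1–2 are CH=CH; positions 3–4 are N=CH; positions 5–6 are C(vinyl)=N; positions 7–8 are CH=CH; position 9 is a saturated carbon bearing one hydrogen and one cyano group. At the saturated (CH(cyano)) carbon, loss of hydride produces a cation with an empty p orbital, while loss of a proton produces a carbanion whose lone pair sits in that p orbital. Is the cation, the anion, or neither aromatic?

In both ions every ring atom is sp² and contributes a p orbital, so both rings are fully conjugated.
Cation: 4 × 2 + 0 = 8 π electrons → 4(2), antiaromatic.
Anion: 4 × 2 + 2 = 10 π electrons → 4(2)+2, aromatic.

The anion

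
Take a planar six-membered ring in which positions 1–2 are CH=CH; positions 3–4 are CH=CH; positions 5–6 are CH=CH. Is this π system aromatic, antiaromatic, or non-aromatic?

Check conjugation: every atom in a ring double bond is sp² and brings one electron to the p orbital — every position has a p orbital, so the cyclic π system is continuous.
π-electron count: 3 × 2 = 6 from the 3 double-bond units.
Since 6 = 4·1 + 2, the ring meets the 4n+2 criterion.
(This ring is benzene.)

Aromatic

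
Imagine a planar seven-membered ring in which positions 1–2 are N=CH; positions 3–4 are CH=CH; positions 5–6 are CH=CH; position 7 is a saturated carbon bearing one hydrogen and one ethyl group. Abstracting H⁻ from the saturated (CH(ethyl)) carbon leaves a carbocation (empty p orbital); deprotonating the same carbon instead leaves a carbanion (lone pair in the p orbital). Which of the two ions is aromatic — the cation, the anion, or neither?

The cation

In either ion the ring is fully conjugated: every atom, including the new sp² carbon, supplies a p orbital.
Cation: 3 × 2 + 0 = 6 π electrons → 4(1)+2, aromatic.
Anion: 3 × 2 + 2 = 8 π electrons → 4(2), antiaromatic.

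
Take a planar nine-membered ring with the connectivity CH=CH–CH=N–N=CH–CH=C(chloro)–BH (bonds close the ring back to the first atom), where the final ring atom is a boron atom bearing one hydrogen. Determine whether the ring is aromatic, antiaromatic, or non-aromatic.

All ring atoms are sp² and supply a p orbital to the ring (every atom in a ring double bond is sp² and brings one electron to the p orbital; each sp² =N– keeps its lone pair in-plane and puts one electron into the π system; the boron has an empty p orbital); the conjugation is uninterrupted.
π-electron count: 4 × 2 = 8 from the double-bond units + 0 from the BH atom = 8.
8 = 4(2); a planar, fully conjugated 4n system is antiaromatic.

Antiaromatic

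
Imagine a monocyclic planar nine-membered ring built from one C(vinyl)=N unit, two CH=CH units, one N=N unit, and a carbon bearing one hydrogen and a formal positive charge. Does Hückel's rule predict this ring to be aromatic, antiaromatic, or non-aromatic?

Antiaromatic

Check conjugation: the double-bond atoms are sp², each contributing one p electron; each sp² =N– keeps its lone pair in-plane and puts one electron into the π system; the carbocation has an empty p orbital — every position has a p orbital, so the cyclic π system is continuous.
Tallying contributions gives 4 × 2 = 8 from the double-bond units + 0 from the CH(+) atom = 8.
With 8 = 4·2 π electrons, Hückel's rule classifies the planar ring as antiaromatic.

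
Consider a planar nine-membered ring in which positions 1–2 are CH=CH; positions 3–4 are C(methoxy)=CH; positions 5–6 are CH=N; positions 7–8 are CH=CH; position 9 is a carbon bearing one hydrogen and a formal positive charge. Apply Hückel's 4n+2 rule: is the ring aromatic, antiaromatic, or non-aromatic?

Antiaromatic

All ring atoms are sp² and supply a p orbital to the ring (the double-bond atoms are sp², each contributing one p electron; the doubly-bonded nitrogens are pyridine-type — their lone pairs lie in the ring plane, leaving one electron in the p orbital; the carbocation has an empty p orbital); the conjugation is uninterrupted.
π-electron count: 4 × 2 = 8 from the double-bond units + 0 from the CH(+) atom = 8.
8 is a 4n count (n = 2), so the planar conjugated ring is antiaromatic.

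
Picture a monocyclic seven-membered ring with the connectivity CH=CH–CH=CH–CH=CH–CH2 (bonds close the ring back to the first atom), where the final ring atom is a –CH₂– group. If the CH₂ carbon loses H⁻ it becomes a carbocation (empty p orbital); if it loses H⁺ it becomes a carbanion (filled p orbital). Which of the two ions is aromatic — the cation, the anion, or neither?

The cation

Both ions have a continuous loop of p orbitals — each ring atom is sp².
Cation: 3 × 2 + 0 = 6 π electrons → 4(1)+2, aromatic.
Anion: 3 × 2 + 2 = 8 π electrons → 4(2), antiaromatic.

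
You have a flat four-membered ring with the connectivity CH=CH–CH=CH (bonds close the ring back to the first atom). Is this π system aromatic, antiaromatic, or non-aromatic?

All ring atoms are sp² and supply a p orbital to the ring (each doubly-bonded ring atom is sp² with one p-orbital electron); the conjugation is uninterrupted.
Adding the contributions, 2 × 2 = 4 from the 2 double-bond units.
With 4 = 4·1 π electrons, Hückel's rule classifies the planar ring as antiaromatic.
This is cyclobutadiene.

Antiaromatic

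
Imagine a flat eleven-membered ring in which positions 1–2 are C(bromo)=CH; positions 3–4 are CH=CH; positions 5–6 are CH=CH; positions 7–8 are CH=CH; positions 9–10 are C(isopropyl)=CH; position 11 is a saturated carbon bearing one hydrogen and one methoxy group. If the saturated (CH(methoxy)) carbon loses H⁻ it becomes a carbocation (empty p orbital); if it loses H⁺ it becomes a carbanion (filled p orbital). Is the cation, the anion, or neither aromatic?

In either ion the ring is fully conjugated: every atom, including the new sp² carbon, supplies a p orbital.
Cation: 5 × 2 + 0 = 10 π electrons → 4(2)+2, aromatic.
Anion: 5 × 2 + 2 = 12 π electrons → 4(3), antiaromatic.

The cation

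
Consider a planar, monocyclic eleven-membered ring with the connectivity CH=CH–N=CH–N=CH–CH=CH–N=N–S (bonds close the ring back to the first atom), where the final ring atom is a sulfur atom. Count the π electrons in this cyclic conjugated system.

12

All ring atoms are sp² and supply a p orbital to the ring (the double-bond atoms are sp², each contributing one p electron; each =N– nitrogen is pyridine-type (lone pair in the sp² plane, one electron in the p orbital); the sulfur donates one lone pair from its p orbital); the conjugation is uninterrupted.
Adding the contributions, 5 × 2 = 10 from the double-bond units + 2 from the S atom = 12.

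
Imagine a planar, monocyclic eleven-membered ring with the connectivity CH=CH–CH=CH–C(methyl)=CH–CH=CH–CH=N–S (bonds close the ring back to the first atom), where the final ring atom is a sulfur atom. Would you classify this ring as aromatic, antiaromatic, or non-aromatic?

The p orbitals form a continuous loop: the double-bond atoms are sp², each contributing one p electron; each sp² =N– keeps its lone pair in-plane and puts one electron into the π system; the sulfur donates one lone pair from its p orbital. The ring is fully conjugated.
Counting π electrons: 5 × 2 = 10 from the double-bond units + 2 from the S atom = 12.
12 is a 4n count (n = 3), so the planar conjugated ring is antiaromatic.

Antiaromatic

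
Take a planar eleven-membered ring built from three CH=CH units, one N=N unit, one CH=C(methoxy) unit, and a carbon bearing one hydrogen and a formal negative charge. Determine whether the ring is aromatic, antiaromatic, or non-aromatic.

Antiaromatic

All ring atoms are sp² and supply a p orbital to the ring (the double-bond atoms are sp², each contributing one p electron; each sp² =N– keeps its lone pair in-plane and puts one electron into the π system; the carbanion's lone pair occupies the p orbital); the conjugation is uninterrupted.
π-electron count: 5 × 2 = 10 from the double-bond units + 2 from the CH(-) atom = 12.
12 = 4(3); a planar, fully conjugated 4n system is antiaromatic.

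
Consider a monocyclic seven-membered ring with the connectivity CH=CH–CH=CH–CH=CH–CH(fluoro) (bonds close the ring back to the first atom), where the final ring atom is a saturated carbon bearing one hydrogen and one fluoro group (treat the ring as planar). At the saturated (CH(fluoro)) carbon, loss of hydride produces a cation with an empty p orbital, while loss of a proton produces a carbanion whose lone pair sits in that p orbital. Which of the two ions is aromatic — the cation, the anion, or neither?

Once that carbon is sp², every ring atom has a p orbital and both ions are fully conjugated.
Cation: 3 × 2 + 0 = 6 π electrons → 4(1)+2, aromatic.
Anion: 3 × 2 + 2 = 8 π electrons → 4(2), antiaromatic.

The cation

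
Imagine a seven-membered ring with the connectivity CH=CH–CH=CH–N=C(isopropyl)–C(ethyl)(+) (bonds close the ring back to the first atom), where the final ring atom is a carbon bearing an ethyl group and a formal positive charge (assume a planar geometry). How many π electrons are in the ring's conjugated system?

The p orbitals form a continuous loop: every atom in a ring double bond is sp² and brings one electron to the p orbital; the doubly-bonded nitrogens are pyridine-type — their lone pairs lie in the ring plane, leaving one electron in the p orbital; the carbocation has an empty p orbital. The ring is fully conjugated.
Adding the contributions, 3 × 2 = 6 from the double-bond units + 0 from the C(ethyl)(+) atom = 6.

6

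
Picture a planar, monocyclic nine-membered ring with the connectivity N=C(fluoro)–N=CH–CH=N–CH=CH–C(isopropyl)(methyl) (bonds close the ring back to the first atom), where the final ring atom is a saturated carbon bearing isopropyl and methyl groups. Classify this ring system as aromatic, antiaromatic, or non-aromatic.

Non-aromatic

The C(isopropyl)(methyl) carbon is saturated: that saturated carbon is sp³ and has no p orbital in the ring π system. Conjugation is not continuous around the ring.
Without a continuous loop of overlapping p orbitals the Hückel electron count never comes into play.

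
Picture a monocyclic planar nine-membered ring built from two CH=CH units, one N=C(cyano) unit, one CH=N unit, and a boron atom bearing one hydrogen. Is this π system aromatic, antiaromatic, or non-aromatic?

Antiaromatic

Every ring atom contributes a p orbital perpendicular to the ring (the double-bond atoms are sp², each contributing one p electron; the doubly-bonded nitrogens are pyridine-type — their lone pairs lie in the ring plane, leaving one electron in the p orbital; the boron has an empty p orbital), so the π system is cyclic and fully conjugated.
π-electron count: 4 × 2 = 8 from the double-bond units + 0 from the BH atom = 8.
With 8 = 4·2 π electrons, Hückel's rule classifies the planar ring as antiaromatic.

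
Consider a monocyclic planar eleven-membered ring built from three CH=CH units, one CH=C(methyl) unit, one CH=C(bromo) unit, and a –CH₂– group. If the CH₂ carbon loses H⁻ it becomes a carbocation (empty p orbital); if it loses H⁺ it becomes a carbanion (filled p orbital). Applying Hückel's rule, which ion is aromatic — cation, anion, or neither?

Once that carbon is sp², every ring atom has a p orbital and both ions are fully conjugated.
Cation: 5 × 2 + 0 = 10 π electrons → 4(2)+2, aromatic.
Anion: 5 × 2 + 2 = 12 π electrons → 4(3), antiaromatic.

The cation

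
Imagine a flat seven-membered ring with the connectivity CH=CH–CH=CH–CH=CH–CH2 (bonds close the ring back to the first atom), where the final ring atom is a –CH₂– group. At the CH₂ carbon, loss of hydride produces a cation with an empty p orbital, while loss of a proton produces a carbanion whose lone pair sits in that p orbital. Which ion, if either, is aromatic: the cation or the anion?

In both ions every ring atom is sp² and contributes a p orbital, so both rings are fully conjugated.
Cation: 3 × 2 + 0 = 6 π electrons → 4(1)+2, aromatic.
Anion: 3 × 2 + 2 = 8 π electrons → 4(2), antiaromatic.

The cation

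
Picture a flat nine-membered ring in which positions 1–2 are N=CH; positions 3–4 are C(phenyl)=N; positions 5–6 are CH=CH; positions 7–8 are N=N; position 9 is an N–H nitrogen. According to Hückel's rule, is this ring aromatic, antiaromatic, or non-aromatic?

Aromatic

Check conjugation: the double-bond atoms are sp², each contributing one p electron; each sp² =N– keeps its lone pair in-plane and puts one electron into the π system; the pyrrole-type nitrogen donates its lone pair from the p orbital — every position has a p orbital, so the cyclic π system is continuous.
Counting π electrons: 4 × 2 = 8 from the double-bond units + 2 from the NH atom = 10.
With 10 π electrons (n = 2), the Hückel 4n+2 condition holds.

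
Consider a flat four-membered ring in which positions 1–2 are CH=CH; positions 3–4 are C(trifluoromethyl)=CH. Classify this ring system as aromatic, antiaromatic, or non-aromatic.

Check conjugation: each doubly-bonded ring atom is sp² with one p-orbital electron — every position has a p orbital, so the cyclic π system is continuous.
Adding the contributions, 2 × 2 = 4 from the 2 double-bond units.
A 4n π count (4, n = 1) in a planar conjugated ring means antiaromatic.

Antiaromatic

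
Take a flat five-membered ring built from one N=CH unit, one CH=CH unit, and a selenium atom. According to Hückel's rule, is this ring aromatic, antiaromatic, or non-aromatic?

Aromatic

The p orbitals form a continuous loop: each doubly-bonded ring atom is sp² with one p-orbital electron; each =N– nitrogen is pyridine-type (lone pair in the sp² plane, one electron in the p orbital); the selenium donates one lone pair from its p orbital. The ring is fully conjugated.
Counting π electrons: 2 × 2 = 4 from the double-bond units + 2 from the Se atom = 6.
6 = 4(1) + 2, which satisfies Hückel's 4n+2 rule.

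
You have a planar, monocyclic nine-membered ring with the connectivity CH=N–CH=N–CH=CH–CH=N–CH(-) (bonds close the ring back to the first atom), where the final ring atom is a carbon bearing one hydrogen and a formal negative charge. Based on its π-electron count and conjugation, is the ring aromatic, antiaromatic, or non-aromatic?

Aromatic

All ring atoms are sp² and supply a p orbital to the ring (each doubly-bonded ring atom is sp² with one p-orbital electron; the doubly-bonded nitrogens are pyridine-type — their lone pairs lie in the ring plane, leaving one electron in the p orbital; the carbanion's lone pair occupies the p orbital); the conjugation is uninterrupted.
Counting π electrons: 4 × 2 = 8 from the double-bond units + 2 from the CH(-) atom = 10.
10 = 4(2) + 2, which satisfies Hückel's 4n+2 rule.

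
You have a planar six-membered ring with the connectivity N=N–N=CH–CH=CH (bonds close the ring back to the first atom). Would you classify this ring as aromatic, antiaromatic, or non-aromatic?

All ring atoms are sp² and supply a p orbital to the ring (every atom in a ring double bond is sp² and brings one electron to the p orbital; each =N– nitrogen is pyridine-type (lone pair in the sp² plane, one electron in the p orbital)); the conjugation is uninterrupted.
π-electron count: 3 × 2 = 6 from the 3 double-bond units.
That gives a 4n+2 count (6, n = 1).

Aromatic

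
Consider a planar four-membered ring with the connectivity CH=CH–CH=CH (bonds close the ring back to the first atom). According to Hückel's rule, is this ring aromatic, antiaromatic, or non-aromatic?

Antiaromatic

Check conjugation: each doubly-bonded ring atom is sp² with one p-orbital electron — every position has a p orbital, so the cyclic π system is continuous.
Counting π electrons: 2 × 2 = 4 from the 2 double-bond units.
4 = 4(1); a planar, fully conjugated 4n system is antiaromatic.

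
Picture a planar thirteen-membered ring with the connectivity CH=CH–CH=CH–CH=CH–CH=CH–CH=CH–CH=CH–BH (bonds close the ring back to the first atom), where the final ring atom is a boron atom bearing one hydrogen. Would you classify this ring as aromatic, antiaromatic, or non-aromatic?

Antiaromatic

Check conjugation: each doubly-bonded ring atom is sp² with one p-orbital electron; the boron has an empty p orbital — every position has a p orbital, so the cyclic π system is continuous.
Adding the contributions, 6 × 2 = 12 from the double-bond units + 0 from the BH atom = 12.
12 is a 4n count (n = 3), so the planar conjugated ring is antiaromatic.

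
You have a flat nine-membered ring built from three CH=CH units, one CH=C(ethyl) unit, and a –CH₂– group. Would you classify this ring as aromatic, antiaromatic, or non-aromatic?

At the CH2 position, the tetrahedral CH₂ carbon is sp³ and has no p orbital in the ring π system; the ring's p-orbital overlap is broken there.
Hückel's rule only applies to fully conjugated rings, so this one is simply non-aromatic.

Non-aromatic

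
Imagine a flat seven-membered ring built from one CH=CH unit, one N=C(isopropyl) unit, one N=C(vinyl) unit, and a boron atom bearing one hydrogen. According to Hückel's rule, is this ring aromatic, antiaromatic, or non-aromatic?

Aromatic

All ring atoms are sp² and supply a p orbital to the ring (every atom in a ring double bond is sp² and brings one electron to the p orbital; the doubly-bonded nitrogens are pyridine-type — their lone pairs lie in the ring plane, leaving one electron in the p orbital; the boron has an empty p orbital); the conjugation is uninterrupted.
π-electron count: 3 × 2 = 6 from the double-bond units + 0 from the BH atom = 6.
With 6 π electrons (n = 1), the Hückel 4n+2 condition holds.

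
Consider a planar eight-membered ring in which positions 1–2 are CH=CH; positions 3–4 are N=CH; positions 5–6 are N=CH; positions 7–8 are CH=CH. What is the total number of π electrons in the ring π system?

8

All ring atoms are sp² and supply a p orbital to the ring (the double-bond atoms are sp², each contributing one p electron; the doubly-bonded nitrogens are pyridine-type — their lone pairs lie in the ring plane, leaving one electron in the p orbital); the conjugation is uninterrupted.
Tallying contributions gives 4 × 2 = 8 from the 4 double-bond units.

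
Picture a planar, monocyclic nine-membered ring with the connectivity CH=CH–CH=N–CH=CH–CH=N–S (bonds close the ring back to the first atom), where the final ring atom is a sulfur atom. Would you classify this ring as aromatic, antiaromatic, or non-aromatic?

Check conjugation: the double-bond atoms are sp², each contributing one p electron; the doubly-bonded nitrogens are pyridine-type — their lone pairs lie in the ring plane, leaving one electron in the p orbital; the sulfur donates one lone pair from its p orbital — every position has a p orbital, so the cyclic π system is continuous.
Adding the contributions, 4 × 2 = 8 from the double-bond units + 2 from the S atom = 10.
10 = 4(2) + 2, which satisfies Hückel's 4n+2 rule.

Aromatic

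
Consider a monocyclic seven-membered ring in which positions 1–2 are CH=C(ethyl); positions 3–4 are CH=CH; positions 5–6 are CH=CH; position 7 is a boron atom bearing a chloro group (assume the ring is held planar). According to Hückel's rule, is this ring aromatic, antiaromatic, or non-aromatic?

Aromatic

Check conjugation: the double-bond atoms are sp², each contributing one p electron; the boron has an empty p orbital — every position has a p orbital, so the cyclic π system is continuous.
Adding the contributions, 3 × 2 = 6 from the double-bond units + 0 from the B(chloro) atom = 6.
With 6 π electrons (n = 1), the Hückel 4n+2 condition holds.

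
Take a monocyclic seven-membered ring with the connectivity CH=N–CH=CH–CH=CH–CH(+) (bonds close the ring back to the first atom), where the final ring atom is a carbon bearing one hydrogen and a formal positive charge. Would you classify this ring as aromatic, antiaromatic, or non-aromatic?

Every ring atom contributes a p orbital perpendicular to the ring (each doubly-bonded ring atom is sp² with one p-orbital electron; each =N– nitrogen is pyridine-type (lone pair in the sp² plane, one electron in the p orbital); the carbocation has an empty p orbital), so the π system is cyclic and fully conjugated.
π-electron count: 3 × 2 = 6 from the double-bond units + 0 from the CH(+) atom = 6.
With 6 π electrons (n = 1), the Hückel 4n+2 condition holds.

Aromatic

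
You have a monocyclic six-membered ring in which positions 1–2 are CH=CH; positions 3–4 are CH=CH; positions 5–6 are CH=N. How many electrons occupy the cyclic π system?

The p orbitals form a continuous loop: every atom in a ring double bond is sp² and brings one electron to the p orbital; the doubly-bonded nitrogens are pyridine-type — their lone pairs lie in the ring plane, leaving one electron in the p orbital. The ring is fully conjugated.
π-electron count: 3 × 2 = 6 from the 3 double-bond units.

6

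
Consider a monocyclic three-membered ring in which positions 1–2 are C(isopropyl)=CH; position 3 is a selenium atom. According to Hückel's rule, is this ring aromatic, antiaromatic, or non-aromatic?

Antiaromatic

Check conjugation: the double-bond atoms are sp², each contributing one p electron; the selenium donates one lone pair from its p orbital — every position has a p orbital, so the cyclic π system is continuous.
π-electron count: 1 × 2 = 2 from the double-bond unit + 2 from the Se atom = 4.
4 is a 4n count (n = 1), so the planar conjugated ring is antiaromatic.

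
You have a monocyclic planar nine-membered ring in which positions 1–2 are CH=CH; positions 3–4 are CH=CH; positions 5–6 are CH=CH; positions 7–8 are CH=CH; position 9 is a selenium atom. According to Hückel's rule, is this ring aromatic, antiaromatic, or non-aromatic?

All ring atoms are sp² and supply a p orbital to the ring (every atom in a ring double bond is sp² and brings one electron to the p orbital; the selenium donates one lone pair from its p orbital); the conjugation is uninterrupted.
π-electron count: 4 × 2 = 8 from the double-bond units + 2 from the Se atom = 10.
10 = 4(2) + 2, which satisfies Hückel's 4n+2 rule.

Aromatic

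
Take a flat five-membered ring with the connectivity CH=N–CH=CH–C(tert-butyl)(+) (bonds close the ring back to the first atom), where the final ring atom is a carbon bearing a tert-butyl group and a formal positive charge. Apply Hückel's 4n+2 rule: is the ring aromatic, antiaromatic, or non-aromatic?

Every ring atom contributes a p orbital perpendicular to the ring (every atom in a ring double bond is sp² and brings one electron to the p orbital; each =N– nitrogen is pyridine-type (lone pair in the sp² plane, one electron in the p orbital); the carbocation has an empty p orbital), so the π system is cyclic and fully conjugated.
Counting π electrons: 2 × 2 = 4 from the double-bond units + 0 from the C(tert-butyl)(+) atom = 4.
4 is a 4n count (n = 1), so the planar conjugated ring is antiaromatic.

Antiaromatic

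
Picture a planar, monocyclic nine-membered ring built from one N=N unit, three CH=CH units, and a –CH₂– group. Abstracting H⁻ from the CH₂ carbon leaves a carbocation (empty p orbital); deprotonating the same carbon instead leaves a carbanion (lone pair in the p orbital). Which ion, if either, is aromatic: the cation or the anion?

Both ions have a continuous loop of p orbitals — each ring atom is sp².
Cation: 4 × 2 + 0 = 8 π electrons → 4(2), antiaromatic.
Anion: 4 × 2 + 2 = 10 π electrons → 4(2)+2, aromatic.

The anion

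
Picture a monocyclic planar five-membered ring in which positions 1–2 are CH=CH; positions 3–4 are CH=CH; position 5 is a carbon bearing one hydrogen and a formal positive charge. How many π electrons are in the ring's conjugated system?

The p orbitals form a continuous loop: each doubly-bonded ring atom is sp² with one p-orbital electron; the carbocation has an empty p orbital. The ring is fully conjugated.
Tallying contributions gives 2 × 2 = 4 from the double-bond units + 0 from the CH(+) atom = 4.
(This ring is the cyclopentadienyl cation.)

4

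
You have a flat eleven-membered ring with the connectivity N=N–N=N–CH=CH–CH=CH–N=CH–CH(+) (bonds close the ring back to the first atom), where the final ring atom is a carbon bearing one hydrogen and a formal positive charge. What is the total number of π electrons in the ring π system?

All ring atoms are sp² and supply a p orbital to the ring (every atom in a ring double bond is sp² and brings one electron to the p orbital; each =N– nitrogen is pyridine-type (lone pair in the sp² plane, one electron in the p orbital); the carbocation has an empty p orbital); the conjugation is uninterrupted.
Tallying contributions gives 5 × 2 = 10 from the double-bond units + 0 from the CH(+) atom = 10.

10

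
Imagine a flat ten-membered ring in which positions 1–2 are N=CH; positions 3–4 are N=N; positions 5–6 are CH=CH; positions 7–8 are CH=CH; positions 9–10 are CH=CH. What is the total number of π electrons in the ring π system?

Check conjugation: every atom in a ring double bond is sp² and brings one electron to the p orbital; each =N– nitrogen is pyridine-type (lone pair in the sp² plane, one electron in the p orbital) — every position has a p orbital, so the cyclic π system is continuous.
Counting π electrons: 5 × 2 = 10 from the 5 double-bond units.

10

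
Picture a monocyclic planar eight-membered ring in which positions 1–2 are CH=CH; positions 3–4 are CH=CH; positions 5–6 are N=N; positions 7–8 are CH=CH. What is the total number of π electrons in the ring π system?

All ring atoms are sp² and supply a p orbital to the ring (each doubly-bonded ring atom is sp² with one p-orbital electron; each =N– nitrogen is pyridine-type (lone pair in the sp² plane, one electron in the p orbital)); the conjugation is uninterrupted.
Tallying contributions gives 4 × 2 = 8 from the 4 double-bond units.

8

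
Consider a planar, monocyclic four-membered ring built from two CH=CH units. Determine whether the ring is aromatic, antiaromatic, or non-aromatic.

Antiaromatic

The p orbitals form a continuous loop: each doubly-bonded ring atom is sp² with one p-orbital electron. The ring is fully conjugated.
Adding the contributions, 2 × 2 = 4 from the 2 double-bond units.
4 is a 4n count (n = 1), so the planar conjugated ring is antiaromatic.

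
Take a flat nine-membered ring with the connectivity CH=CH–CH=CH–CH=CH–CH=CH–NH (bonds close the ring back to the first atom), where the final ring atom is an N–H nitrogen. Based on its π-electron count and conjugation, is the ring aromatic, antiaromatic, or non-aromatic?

Aromatic

Check conjugation: every atom in a ring double bond is sp² and brings one electron to the p orbital; the pyrrole-type nitrogen donates its lone pair from the p orbital — every position has a p orbital, so the cyclic π system is continuous.
Adding the contributions, 4 × 2 = 8 from the double-bond units + 2 from the NH atom = 10.
Since 10 = 4·2 + 2, the ring meets the 4n+2 criterion.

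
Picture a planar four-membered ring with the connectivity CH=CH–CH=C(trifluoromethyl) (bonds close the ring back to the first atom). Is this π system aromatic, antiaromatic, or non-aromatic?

All ring atoms are sp² and supply a p orbital to the ring (the double-bond atoms are sp², each contributing one p electron); the conjugation is uninterrupted.
Tallying contributions gives 2 × 2 = 4 from the 2 double-bond units.
4 = 4(1); a planar, fully conjugated 4n system is antiaromatic.

Antiaromatic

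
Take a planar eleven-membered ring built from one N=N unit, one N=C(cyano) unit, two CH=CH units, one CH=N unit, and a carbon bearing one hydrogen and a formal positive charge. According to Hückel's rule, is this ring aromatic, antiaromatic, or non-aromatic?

The p orbitals form a continuous loop: the double-bond atoms are sp², each contributing one p electron; each sp² =N– keeps its lone pair in-plane and puts one electron into the π system; the carbocation has an empty p orbital. The ring is fully conjugated.
Adding the contributions, 5 × 2 = 10 from the double-bond units + 0 from the CH(+) atom = 10.
Since 10 = 4·2 + 2, the ring meets the 4n+2 criterion.

Aromatic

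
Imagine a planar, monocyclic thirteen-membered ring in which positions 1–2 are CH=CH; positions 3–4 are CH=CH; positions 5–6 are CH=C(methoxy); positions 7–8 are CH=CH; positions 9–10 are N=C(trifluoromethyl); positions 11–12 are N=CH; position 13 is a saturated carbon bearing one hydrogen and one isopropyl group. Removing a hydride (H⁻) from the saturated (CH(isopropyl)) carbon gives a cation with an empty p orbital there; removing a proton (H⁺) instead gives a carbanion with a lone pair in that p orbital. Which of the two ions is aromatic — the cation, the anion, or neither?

In either ion the ring is fully conjugated: every atom, including the new sp² carbon, supplies a p orbital.
Cation: 6 × 2 + 0 = 12 π electrons → 4(3), antiaromatic.
Anion: 6 × 2 + 2 = 14 π electrons → 4(3)+2, aromatic.

The anion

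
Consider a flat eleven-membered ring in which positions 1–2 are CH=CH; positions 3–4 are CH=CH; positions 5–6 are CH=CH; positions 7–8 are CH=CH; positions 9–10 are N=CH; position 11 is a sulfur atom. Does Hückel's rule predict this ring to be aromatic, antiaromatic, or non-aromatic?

All ring atoms are sp² and supply a p orbital to the ring (every atom in a ring double bond is sp² and brings one electron to the p orbital; each sp² =N– keeps its lone pair in-plane and puts one electron into the π system; the sulfur donates one lone pair from its p orbital); the conjugation is uninterrupted.
Adding the contributions, 5 × 2 = 10 from the double-bond units + 2 from the S atom = 12.
A 4n π count (12, n = 3) in a planar conjugated ring means antiaromatic.

Antiaromatic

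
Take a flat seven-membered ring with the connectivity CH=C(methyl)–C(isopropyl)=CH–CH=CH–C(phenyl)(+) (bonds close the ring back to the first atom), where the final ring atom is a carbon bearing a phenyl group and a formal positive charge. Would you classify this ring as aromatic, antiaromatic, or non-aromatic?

Aromatic

The p orbitals form a continuous loop: every atom in a ring double bond is sp² and brings one electron to the p orbital; the carbocation has an empty p orbital. The ring is fully conjugated.
Adding the contributions, 3 × 2 = 6 from the double-bond units + 0 from the C(phenyl)(+) atom = 6.
Since 6 = 4·1 + 2, the ring meets the 4n+2 criterion.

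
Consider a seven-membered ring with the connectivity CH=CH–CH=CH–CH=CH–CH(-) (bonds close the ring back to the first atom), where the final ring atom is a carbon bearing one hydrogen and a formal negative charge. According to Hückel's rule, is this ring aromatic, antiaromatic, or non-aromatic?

All ring atoms are sp² and supply a p orbital to the ring (every atom in a ring double bond is sp² and brings one electron to the p orbital; the carbanion's lone pair occupies the p orbital); the conjugation is uninterrupted.
Tallying contributions gives 3 × 2 = 6 from the double-bond units + 2 from the CH(-) atom = 8.
With 8 = 4·2 π electrons, Hückel's rule classifies the planar ring as antiaromatic.

Antiaromatic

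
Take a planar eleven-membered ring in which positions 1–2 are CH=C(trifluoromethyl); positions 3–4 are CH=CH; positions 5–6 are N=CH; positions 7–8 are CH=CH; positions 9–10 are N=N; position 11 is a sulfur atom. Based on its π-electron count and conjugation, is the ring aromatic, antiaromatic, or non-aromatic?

The p orbitals form a continuous loop: each doubly-bonded ring atom is sp² with one p-orbital electron; each sp² =N– keeps its lone pair in-plane and puts one electron into the π system; the sulfur donates one lone pair from its p orbital. The ring is fully conjugated.
π-electron count: 5 × 2 = 10 from the double-bond units + 2 from the S atom = 12.
12 is a 4n count (n = 3), so the planar conjugated ring is antiaromatic.

Antiaromatic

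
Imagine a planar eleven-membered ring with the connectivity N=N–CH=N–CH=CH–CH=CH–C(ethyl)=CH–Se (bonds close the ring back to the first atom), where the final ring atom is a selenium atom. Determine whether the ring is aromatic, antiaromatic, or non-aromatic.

All ring atoms are sp² and supply a p orbital to the ring (the double-bond atoms are sp², each contributing one p electron; each =N– nitrogen is pyridine-type (lone pair in the sp² plane, one electron in the p orbital); the selenium donates one lone pair from its p orbital); the conjugation is uninterrupted.
Counting π electrons: 5 × 2 = 10 from the double-bond units + 2 from the Se atom = 12.
A 4n π count (12, n = 3) in a planar conjugated ring means antiaromatic.

Antiaromatic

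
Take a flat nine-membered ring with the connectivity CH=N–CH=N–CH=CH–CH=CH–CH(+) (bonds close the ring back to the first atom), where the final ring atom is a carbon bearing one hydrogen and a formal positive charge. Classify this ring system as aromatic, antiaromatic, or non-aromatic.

All ring atoms are sp² and supply a p orbital to the ring (the double-bond atoms are sp², each contributing one p electron; the doubly-bonded nitrogens are pyridine-type — their lone pairs lie in the ring plane, leaving one electron in the p orbital; the carbocation has an empty p orbital); the conjugation is uninterrupted.
Tallying contributions gives 4 × 2 = 8 from the double-bond units + 0 from the CH(+) atom = 8.
A 4n π count (8, n = 2) in a planar conjugated ring means antiaromatic.

Antiaromatic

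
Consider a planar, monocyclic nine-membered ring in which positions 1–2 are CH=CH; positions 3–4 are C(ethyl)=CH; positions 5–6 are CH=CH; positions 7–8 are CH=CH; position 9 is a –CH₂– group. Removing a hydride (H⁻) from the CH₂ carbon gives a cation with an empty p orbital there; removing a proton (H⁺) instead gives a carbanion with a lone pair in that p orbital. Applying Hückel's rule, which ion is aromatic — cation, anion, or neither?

Both ions have a continuous loop of p orbitals — each ring atom is sp².
Cation: 4 × 2 + 0 = 8 π electrons → 4(2), antiaromatic.
Anion: 4 × 2 + 2 = 10 π electrons → 4(2)+2, aromatic.

The anion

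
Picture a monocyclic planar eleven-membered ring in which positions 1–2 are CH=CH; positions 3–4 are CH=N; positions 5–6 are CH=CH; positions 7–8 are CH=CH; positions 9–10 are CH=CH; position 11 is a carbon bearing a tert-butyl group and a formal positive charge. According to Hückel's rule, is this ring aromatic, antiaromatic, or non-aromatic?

Aromatic

All ring atoms are sp² and supply a p orbital to the ring (every atom in a ring double bond is sp² and brings one electron to the p orbital; the doubly-bonded nitrogens are pyridine-type — their lone pairs lie in the ring plane, leaving one electron in the p orbital; the carbocation has an empty p orbital); the conjugation is uninterrupted.
Adding the contributions, 5 × 2 = 10 from the double-bond units + 0 from the C(tert-butyl)(+) atom = 10.
10 = 4(2) + 2, which satisfies Hückel's 4n+2 rule.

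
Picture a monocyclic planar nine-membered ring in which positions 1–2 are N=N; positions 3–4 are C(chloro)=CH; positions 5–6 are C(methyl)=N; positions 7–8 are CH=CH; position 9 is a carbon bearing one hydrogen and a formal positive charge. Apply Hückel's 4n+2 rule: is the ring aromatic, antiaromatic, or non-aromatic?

Check conjugation: each doubly-bonded ring atom is sp² with one p-orbital electron; each =N– nitrogen is pyridine-type (lone pair in the sp² plane, one electron in the p orbital); the carbocation has an empty p orbital — every position has a p orbital, so the cyclic π system is continuous.
Counting π electrons: 4 × 2 = 8 from the double-bond units + 0 from the CH(+) atom = 8.
A 4n π count (8, n = 2) in a planar conjugated ring means antiaromatic.

Antiaromatic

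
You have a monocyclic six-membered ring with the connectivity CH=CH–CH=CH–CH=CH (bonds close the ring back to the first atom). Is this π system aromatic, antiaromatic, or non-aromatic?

Aromatic

The p orbitals form a continuous loop: the double-bond atoms are sp², each contributing one p electron. The ring is fully conjugated.
Counting π electrons: 3 × 2 = 6 from the 3 double-bond units.
That gives a 4n+2 count (6, n = 1).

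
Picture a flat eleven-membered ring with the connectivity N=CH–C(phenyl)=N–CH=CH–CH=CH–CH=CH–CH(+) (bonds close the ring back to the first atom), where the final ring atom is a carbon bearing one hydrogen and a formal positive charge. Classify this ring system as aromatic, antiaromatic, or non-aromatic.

Every ring atom contributes a p orbital perpendicular to the ring (each doubly-bonded ring atom is sp² with one p-orbital electron; each sp² =N– keeps its lone pair in-plane and puts one electron into the π system; the carbocation has an empty p orbital), so the π system is cyclic and fully conjugated.
Adding the contributions, 5 × 2 = 10 from the double-bond units + 0 from the CH(+) atom = 10.
10 = 4(2) + 2, which satisfies Hückel's 4n+2 rule.

Aromatic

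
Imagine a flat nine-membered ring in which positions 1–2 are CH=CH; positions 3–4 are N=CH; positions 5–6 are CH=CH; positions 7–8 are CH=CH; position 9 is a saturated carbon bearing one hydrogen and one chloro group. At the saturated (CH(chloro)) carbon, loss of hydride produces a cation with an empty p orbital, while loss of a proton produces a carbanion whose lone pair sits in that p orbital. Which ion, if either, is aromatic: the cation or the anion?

Both ions have a continuous loop of p orbitals — each ring atom is sp².
Cation: 4 × 2 + 0 = 8 π electrons → 4(2), antiaromatic.
Anion: 4 × 2 + 2 = 10 π electrons → 4(2)+2, aromatic.

The anion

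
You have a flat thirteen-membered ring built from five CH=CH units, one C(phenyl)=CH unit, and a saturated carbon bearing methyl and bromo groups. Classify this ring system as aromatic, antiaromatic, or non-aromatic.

The C(methyl)(bromo) position has four σ bonds — that saturated carbon is sp³ and has no p orbital in the ring π system — so the cyclic conjugation is interrupted.
A ring that is not fully conjugated cannot be aromatic or antiaromatic regardless of its π-electron count.

Non-aromatic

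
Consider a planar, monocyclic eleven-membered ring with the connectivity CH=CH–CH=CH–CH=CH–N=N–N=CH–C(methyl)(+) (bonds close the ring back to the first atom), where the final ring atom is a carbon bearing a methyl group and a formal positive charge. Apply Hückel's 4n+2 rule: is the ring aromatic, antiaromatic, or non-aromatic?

Check conjugation: every atom in a ring double bond is sp² and brings one electron to the p orbital; the doubly-bonded nitrogens are pyridine-type — their lone pairs lie in the ring plane, leaving one electron in the p orbital; the carbocation has an empty p orbital — every position has a p orbital, so the cyclic π system is continuous.
Counting π electrons: 5 × 2 = 10 from the double-bond units + 0 from the C(methyl)(+) atom = 10.
Since 10 = 4·2 + 2, the ring meets the 4n+2 criterion.

Aromatic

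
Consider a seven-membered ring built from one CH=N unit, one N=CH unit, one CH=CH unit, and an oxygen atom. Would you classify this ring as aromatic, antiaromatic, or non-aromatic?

The p orbitals form a continuous loop: every atom in a ring double bond is sp² and brings one electron to the p orbital; each sp² =N– keeps its lone pair in-plane and puts one electron into the π system; the oxygen donates one lone pair from its p orbital. The ring is fully conjugated.
Counting π electrons: 3 × 2 = 6 from the double-bond units + 2 from the O atom = 8.
With 8 = 4·2 π electrons, Hückel's rule classifies the planar ring as antiaromatic.

Antiaromatic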